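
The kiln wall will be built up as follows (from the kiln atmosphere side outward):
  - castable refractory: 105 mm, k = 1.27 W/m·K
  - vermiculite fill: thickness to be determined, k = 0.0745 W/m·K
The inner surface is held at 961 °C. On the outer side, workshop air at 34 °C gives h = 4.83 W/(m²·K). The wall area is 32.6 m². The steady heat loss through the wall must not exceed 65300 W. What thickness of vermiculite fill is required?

L ≈ 12.9 mm

Using the resistance-network approach (series):
R_castable refractory = L/(kA) = 0.105/(1.27×32.6) = 0.002536 K/W
R_outer film = 1/(h_o·A) = 1/(4.83×32.6) = 0.006351 K/W
Sum of the known resistances R_other = 0.008887 K/W
Required total resistance R_tot = ΔT/Q_allow = 927/65300 = 0.0142 K/W
R_vermiculite fill = R_tot − R_other = 0.005309 K/W
L = R·k·A = 0.005309×0.0745×32.6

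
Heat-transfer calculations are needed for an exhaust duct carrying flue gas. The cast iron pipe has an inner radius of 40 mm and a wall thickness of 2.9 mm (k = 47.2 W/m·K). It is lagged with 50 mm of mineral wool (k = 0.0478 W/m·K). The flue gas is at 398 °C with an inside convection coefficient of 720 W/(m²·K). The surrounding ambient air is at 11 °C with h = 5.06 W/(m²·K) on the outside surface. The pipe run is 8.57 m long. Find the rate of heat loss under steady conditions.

For a radial system each layer contributes R = ln(r_out/r_in)/(2πkL); films add R = 1/(hA).
R_inner film = 1/(h_i·2πr₁L) = 1/(720×2π×0.04×8.57) = 6.448×10^-4 K/W
R_cast iron pipe wall = ln(42.9/40)/(2π×47.2×8.57) = 2.754×10^-5 K/W
R_mineral wool = ln(92.9/42.9)/(2π×0.0478×8.57) = 0.3002 K/W
R_outer film = 1/(h_o·2πr_oL) = 1/(5.06×2π×0.0929×8.57) = 0.03951 K/W
R_total = 0.3404 K/W
Q = ΔT/R_total = 387/0.3404

Q ≈ 1140 W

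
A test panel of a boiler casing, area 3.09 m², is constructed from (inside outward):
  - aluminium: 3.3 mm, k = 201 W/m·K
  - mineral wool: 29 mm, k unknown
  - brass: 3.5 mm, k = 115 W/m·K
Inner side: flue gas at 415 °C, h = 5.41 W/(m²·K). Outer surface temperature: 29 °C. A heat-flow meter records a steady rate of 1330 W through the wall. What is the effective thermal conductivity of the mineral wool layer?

k ≈ 0.0407 W/(m·K)

Model the wall as resistances in series:
R_inner film = 1/(h_i·A) = 1/(5.41×3.09) = 0.05982 K/W
R_aluminium = L/(kA) = 0.0033/(201×3.09) = 5.313×10^-6 K/W
R_brass = L/(kA) = 0.0035/(115×3.09) = 9.849×10^-6 K/W
Sum of known resistances R_other = 0.05983 K/W
Total R = ΔT/Q = 386/1330 = 0.2902 K/W
R_mineral wool = R_total − R_other = 0.2304 K/W
k = L/(R·A) = 0.029/(0.2304×3.09)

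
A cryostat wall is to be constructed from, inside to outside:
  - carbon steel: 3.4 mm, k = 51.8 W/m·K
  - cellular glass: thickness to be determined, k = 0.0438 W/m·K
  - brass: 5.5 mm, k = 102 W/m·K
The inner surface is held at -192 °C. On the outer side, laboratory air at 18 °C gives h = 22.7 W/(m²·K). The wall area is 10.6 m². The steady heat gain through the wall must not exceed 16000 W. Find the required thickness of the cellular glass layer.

L ≈ 4.16 mm

Thermal resistances in series:
R_carbon steel = L/(kA) = 0.0034/(51.8×10.6) = 6.192×10^-6 K/W
R_brass = L/(kA) = 0.0055/(102×10.6) = 5.087×10^-6 K/W
R_outer film = 1/(h_o·A) = 1/(22.7×10.6) = 0.004156 K/W
Sum of the known resistances R_other = 0.004167 K/W
Required total resistance R_tot = ΔT/Q_allow = 210/16000 = 0.01312 K/W
R_cellular glass = R_tot − R_other = 0.008958 K/W
L = R·k·A = 0.008958×0.0438×10.6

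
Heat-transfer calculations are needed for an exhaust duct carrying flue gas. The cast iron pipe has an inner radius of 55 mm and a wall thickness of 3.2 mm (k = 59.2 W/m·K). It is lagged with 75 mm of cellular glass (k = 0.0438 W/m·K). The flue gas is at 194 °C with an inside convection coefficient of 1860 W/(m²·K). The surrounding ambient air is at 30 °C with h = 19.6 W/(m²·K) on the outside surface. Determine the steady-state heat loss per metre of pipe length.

q′ ≈ 53.4 W/m

Per-layer cylindrical resistances, series-summed:
R_inner film = 1/(h_i·2πr₁L) = 1/(1860×2π×0.055×1) = 0.001556 K/W
R_cast iron pipe wall = ln(58.2/55)/(2π×59.2×1) = 1.52×10^-4 K/W
R_cellular glass = ln(133.2/58.2)/(2π×0.0438×1) = 3.009 K/W
R_outer film = 1/(h_o·2πr_oL) = 1/(19.6×2π×0.1332×1) = 0.06096 K/W
R_total = 3.071 K/W
Q = ΔT/R_total = 164/3.071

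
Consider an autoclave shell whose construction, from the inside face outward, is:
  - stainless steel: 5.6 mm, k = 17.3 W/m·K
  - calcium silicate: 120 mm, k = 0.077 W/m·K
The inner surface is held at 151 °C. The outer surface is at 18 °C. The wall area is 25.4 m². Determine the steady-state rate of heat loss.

Thermal resistances in series:
R_stainless steel = L/(kA) = 0.0056/(17.3×25.4) = 1.274×10^-5 K/W
R_calcium silicate = L/(kA) = 0.12/(0.077×25.4) = 0.06136 K/W
R_total = 0.06137 K/W
Q = ΔT / R_total = 133 / 0.06137

Q ≈ 2170 W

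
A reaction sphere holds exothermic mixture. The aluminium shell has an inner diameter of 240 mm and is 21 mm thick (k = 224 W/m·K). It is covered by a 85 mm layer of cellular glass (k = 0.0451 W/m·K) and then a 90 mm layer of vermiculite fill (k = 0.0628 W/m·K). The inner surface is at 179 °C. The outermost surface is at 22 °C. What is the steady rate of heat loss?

Each spherical layer contributes R = (1/r_i − 1/r_o)/(4πk):
R_aluminium shell = (1/0.12 − 1/0.141)/(4π×224) = 4.409×10^-4 K/W
R_cellular glass = (1/0.141 − 1/0.226)/(4π×0.0451) = 4.707 K/W
R_vermiculite fill = (1/0.226 − 1/0.316)/(4π×0.0628) = 1.597 K/W
R_total = 6.304 K/W
Q = ΔT/R_total = 157/6.304

Q ≈ 24.9 W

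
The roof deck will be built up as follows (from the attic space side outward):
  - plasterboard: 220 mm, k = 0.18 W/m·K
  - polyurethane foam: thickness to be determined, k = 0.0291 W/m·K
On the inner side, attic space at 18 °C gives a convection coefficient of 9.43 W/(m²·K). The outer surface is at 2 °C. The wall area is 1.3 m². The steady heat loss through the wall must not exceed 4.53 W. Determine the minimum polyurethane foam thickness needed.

Series thermal resistances:
R_inner film = 1/(h_i·A) = 1/(9.43×1.3) = 0.08157 K/W
R_plasterboard = L/(kA) = 0.22/(0.18×1.3) = 0.9402 K/W
Sum of the known resistances R_other = 1.022 K/W
Required total resistance R_tot = ΔT/Q_allow = 16/4.53 = 3.532 K/W
R_polyurethane foam = R_tot − R_other = 2.51 K/W
L = R·k·A = 2.51×0.0291×1.3

L ≈ 95 mm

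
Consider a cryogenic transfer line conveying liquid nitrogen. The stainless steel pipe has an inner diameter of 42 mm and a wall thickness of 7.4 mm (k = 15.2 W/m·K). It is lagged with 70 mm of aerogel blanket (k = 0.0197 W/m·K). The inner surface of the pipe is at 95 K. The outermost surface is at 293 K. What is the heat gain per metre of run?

q′ ≈ 19.7 W/m

For a radial system each layer contributes R = ln(r_out/r_in)/(2πkL); films add R = 1/(hA).
R_stainless steel pipe wall = ln(28.4/21)/(2π×15.2×1) = 0.003161 K/W
R_aerogel blanket = ln(98.4/28.4)/(2π×0.0197×1) = 10.04 K/W
R_total = 10.04 K/W
Q = ΔT/R_total = 198/10.04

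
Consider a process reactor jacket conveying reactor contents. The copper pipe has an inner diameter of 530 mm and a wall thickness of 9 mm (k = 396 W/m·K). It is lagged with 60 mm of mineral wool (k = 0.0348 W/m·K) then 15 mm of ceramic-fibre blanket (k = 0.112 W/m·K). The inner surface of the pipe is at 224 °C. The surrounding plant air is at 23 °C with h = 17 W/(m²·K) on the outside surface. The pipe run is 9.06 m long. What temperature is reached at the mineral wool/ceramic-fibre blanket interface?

For a radial system each layer contributes R = ln(r_out/r_in)/(2πkL); films add R = 1/(hA).
R_copper pipe wall = ln(274/265)/(2π×396×9.06) = 1.482×10^-6 K/W
R_mineral wool = ln(334/274)/(2π×0.0348×9.06) = 0.09996 K/W
R_ceramic-fibre blanket = ln(349/334)/(2π×0.112×9.06) = 0.00689 K/W
R_outer film = 1/(h_o·2πr_oL) = 1/(17×2π×0.349×9.06) = 0.002961 K/W
R_total = 0.1098 K/W
Q = ΔT/R_total = 201/0.1098
Q = 1830 W
T_interface = T_inner − Q·ΣR(inner→interface) = 224 − 1830×0.09996

T ≈ 41 °C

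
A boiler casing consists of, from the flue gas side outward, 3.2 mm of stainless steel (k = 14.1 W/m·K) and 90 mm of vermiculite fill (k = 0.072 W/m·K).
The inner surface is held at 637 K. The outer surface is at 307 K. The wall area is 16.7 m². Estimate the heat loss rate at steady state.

Q ≈ 4410 W

Thermal resistances in series:
R_stainless steel = L/(kA) = 0.0032/(14.1×16.7) = 1.359×10^-5 K/W
R_vermiculite fill = L/(kA) = 0.09/(0.072×16.7) = 0.07485 K/W
R_total = 0.07486 K/W
Q = ΔT / R_total = 330 / 0.07486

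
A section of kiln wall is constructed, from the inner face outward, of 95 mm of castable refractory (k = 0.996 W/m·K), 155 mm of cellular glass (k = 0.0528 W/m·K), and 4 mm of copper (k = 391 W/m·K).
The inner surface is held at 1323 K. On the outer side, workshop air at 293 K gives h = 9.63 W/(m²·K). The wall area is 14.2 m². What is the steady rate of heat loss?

Model the wall as resistances in series:
R_castable refractory = L/(kA) = 0.095/(0.996×14.2) = 0.006717 K/W
R_cellular glass = L/(kA) = 0.155/(0.0528×14.2) = 0.2067 K/W
R_copper = L/(kA) = 0.004/(391×14.2) = 7.204×10^-7 K/W
R_outer film = 1/(h_o·A) = 1/(9.63×14.2) = 0.007313 K/W
R_total = 0.2208 K/W
Q = ΔT / R_total = 1030 / 0.2208

Q ≈ 4670 W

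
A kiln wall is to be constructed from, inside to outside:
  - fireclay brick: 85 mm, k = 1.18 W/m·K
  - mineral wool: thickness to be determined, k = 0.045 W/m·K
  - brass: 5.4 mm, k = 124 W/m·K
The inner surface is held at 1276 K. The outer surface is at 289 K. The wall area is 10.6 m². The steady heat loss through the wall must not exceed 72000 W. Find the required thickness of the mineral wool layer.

Treating each layer as a thermal resistance in series:
R_fireclay brick = L/(kA) = 0.085/(1.18×10.6) = 0.006796 K/W
R_brass = L/(kA) = 0.0054/(124×10.6) = 4.108×10^-6 K/W
Sum of the known resistances R_other = 0.0068 K/W
Required total resistance R_tot = ΔT/Q_allow = 987/72000 = 0.01371 K/W
R_mineral wool = R_tot − R_other = 0.006909 K/W
L = R·k·A = 0.006909×0.045×10.6

L ≈ 3.3 mm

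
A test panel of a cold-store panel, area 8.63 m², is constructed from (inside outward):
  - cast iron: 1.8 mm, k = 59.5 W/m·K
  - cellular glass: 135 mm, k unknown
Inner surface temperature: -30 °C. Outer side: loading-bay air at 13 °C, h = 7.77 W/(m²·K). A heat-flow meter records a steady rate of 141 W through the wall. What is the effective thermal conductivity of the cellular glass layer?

Treating each layer as a thermal resistance in series:
R_cast iron = L/(kA) = 0.0018/(59.5×8.63) = 3.505×10^-6 K/W
R_outer film = 1/(h_o·A) = 1/(7.77×8.63) = 0.01491 K/W
Sum of known resistances R_other = 0.01492 K/W
Total R = ΔT/Q = 43/141 = 0.305 K/W
R_cellular glass = R_total − R_other = 0.29 K/W
k = L/(R·A) = 0.135/(0.29×8.63)

k ≈ 0.0539 W/(m·K)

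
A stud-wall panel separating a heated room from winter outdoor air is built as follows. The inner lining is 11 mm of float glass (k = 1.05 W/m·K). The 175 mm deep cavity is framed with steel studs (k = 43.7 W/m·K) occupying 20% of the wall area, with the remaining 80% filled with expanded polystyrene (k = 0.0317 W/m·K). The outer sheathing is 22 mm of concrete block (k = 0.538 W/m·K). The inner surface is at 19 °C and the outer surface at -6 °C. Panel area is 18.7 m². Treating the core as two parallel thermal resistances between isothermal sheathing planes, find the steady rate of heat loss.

Sheathing layers in series; stud and cavity paths in parallel between them.
R_inner = 0.011/(1.05×18.7) = 5.602×10^-4 K/W
R_stud  = 0.175/(43.7×0.2×18.7) = 0.001071 K/W
R_cav   = 0.175/(0.0317×0.8×18.7) = 0.369 K/W
1/R_core = 1/R_stud + 1/R_cav → R_core = 0.001068 K/W
R_outer = 0.022/(0.538×18.7) = 0.002187 K/W
R_total = 0.003815 K/W
Q = ΔT/R_total = 25/0.003815

Q ≈ 6550 W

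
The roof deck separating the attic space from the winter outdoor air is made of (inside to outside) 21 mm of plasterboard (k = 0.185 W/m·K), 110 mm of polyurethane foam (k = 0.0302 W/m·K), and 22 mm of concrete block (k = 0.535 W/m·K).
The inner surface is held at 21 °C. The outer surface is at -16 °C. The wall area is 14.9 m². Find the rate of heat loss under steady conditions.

Treating each layer as a thermal resistance in series:
R_plasterboard = L/(kA) = 0.021/(0.185×14.9) = 0.007618 K/W
R_polyurethane foam = L/(kA) = 0.11/(0.0302×14.9) = 0.2445 K/W
R_concrete block = L/(kA) = 0.022/(0.535×14.9) = 0.00276 K/W
R_total = 0.2548 K/W
Q = ΔT / R_total = 37 / 0.2548

Q ≈ 145 W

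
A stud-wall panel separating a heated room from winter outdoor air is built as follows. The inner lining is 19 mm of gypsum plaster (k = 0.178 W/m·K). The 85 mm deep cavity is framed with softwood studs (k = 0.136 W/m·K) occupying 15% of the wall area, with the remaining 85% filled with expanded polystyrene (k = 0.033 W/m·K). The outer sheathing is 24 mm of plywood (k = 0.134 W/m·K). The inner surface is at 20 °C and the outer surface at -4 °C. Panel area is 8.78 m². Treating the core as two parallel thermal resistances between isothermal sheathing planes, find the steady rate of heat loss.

Q ≈ 103 W

Sheathing layers in series; stud and cavity paths in parallel between them.
R_inner = 0.019/(0.178×8.78) = 0.01216 K/W
R_stud  = 0.085/(0.136×0.15×8.78) = 0.4746 K/W
R_cav   = 0.085/(0.033×0.85×8.78) = 0.3451 K/W
1/R_core = 1/R_stud + 1/R_cav → R_core = 0.1998 K/W
R_outer = 0.024/(0.134×8.78) = 0.0204 K/W
R_total = 0.2324 K/W
Q = ΔT/R_total = 24/0.2324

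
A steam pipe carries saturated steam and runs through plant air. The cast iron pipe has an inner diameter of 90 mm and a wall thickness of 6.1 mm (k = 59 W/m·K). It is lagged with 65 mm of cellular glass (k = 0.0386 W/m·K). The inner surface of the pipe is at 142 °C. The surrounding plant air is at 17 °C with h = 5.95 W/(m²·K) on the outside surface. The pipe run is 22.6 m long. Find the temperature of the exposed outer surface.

Treating each annulus and film as a series resistance:
R_cast iron pipe wall = ln(51.1/45)/(2π×59×22.6) = 1.517×10^-5 K/W
R_cellular glass = ln(116.1/51.1)/(2π×0.0386×22.6) = 0.1497 K/W
R_outer film = 1/(h_o·2πr_oL) = 1/(5.95×2π×0.1161×22.6) = 0.01019 K/W
R_total = 0.1599 K/W
Q = ΔT/R_total = 125/0.1599
Q = 782 W
T_interface = T_inner − Q·ΣR(inner→interface) = 142 − 782×0.1497

T ≈ 25 °C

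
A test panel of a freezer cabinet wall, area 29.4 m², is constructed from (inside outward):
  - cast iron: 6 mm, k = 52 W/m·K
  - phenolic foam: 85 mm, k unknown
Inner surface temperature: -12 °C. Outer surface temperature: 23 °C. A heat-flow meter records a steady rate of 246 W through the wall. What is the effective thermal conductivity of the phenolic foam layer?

Using the resistance-network approach (series):
R_cast iron = L/(kA) = 0.006/(52×29.4) = 3.925×10^-6 K/W
Sum of known resistances R_other = 3.925×10^-6 K/W
Total R = ΔT/Q = 35/246 = 0.1423 K/W
R_phenolic foam = R_total − R_other = 0.1423 K/W
k = L/(R·A) = 0.085/(0.1423×29.4)

k ≈ 0.0203 W/(m·K)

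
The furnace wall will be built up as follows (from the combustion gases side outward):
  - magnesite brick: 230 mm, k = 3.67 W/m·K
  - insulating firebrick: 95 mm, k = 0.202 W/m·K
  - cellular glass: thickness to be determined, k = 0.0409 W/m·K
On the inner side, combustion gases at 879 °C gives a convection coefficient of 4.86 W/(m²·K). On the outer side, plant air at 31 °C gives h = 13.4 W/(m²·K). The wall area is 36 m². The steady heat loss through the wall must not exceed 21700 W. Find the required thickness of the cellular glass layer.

Thermal resistances in series:
R_inner film = 1/(h_i·A) = 1/(4.86×36) = 0.005716 K/W
R_magnesite brick = L/(kA) = 0.23/(3.67×36) = 0.001741 K/W
R_insulating firebrick = L/(kA) = 0.095/(0.202×36) = 0.01306 K/W
R_outer film = 1/(h_o·A) = 1/(13.4×36) = 0.002073 K/W
Sum of the known resistances R_other = 0.02259 K/W
Required total resistance R_tot = ΔT/Q_allow = 848/21700 = 0.03908 K/W
R_cellular glass = R_tot − R_other = 0.01649 K/W
L = R·k·A = 0.01649×0.0409×36

L ≈ 24.3 mm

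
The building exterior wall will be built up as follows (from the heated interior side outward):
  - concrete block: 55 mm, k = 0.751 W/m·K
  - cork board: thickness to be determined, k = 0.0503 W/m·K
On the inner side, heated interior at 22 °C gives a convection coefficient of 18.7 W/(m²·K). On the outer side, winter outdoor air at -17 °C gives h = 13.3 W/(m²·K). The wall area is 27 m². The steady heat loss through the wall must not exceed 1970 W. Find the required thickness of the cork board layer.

L ≈ 16.7 mm

Thermal resistances in series:
R_inner film = 1/(h_i·A) = 1/(18.7×27) = 0.001981 K/W
R_concrete block = L/(kA) = 0.055/(0.751×27) = 0.002712 K/W
R_outer film = 1/(h_o·A) = 1/(13.3×27) = 0.002785 K/W
Sum of the known resistances R_other = 0.007478 K/W
Required total resistance R_tot = ΔT/Q_allow = 39/1970 = 0.0198 K/W
R_cork board = R_tot − R_other = 0.01232 K/W
L = R·k·A = 0.01232×0.0503×27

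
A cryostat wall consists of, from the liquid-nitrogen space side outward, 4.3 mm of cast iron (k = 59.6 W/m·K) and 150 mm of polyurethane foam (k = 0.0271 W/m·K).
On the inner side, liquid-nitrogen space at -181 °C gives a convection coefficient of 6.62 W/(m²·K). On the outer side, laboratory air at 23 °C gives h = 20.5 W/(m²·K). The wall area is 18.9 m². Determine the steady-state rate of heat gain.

Q ≈ 672 W

Model the wall as resistances in series:
R_inner film = 1/(h_i·A) = 1/(6.62×18.9) = 0.007992 K/W
R_cast iron = L/(kA) = 0.0043/(59.6×18.9) = 3.817×10^-6 K/W
R_polyurethane foam = L/(kA) = 0.15/(0.0271×18.9) = 0.2929 K/W
R_outer film = 1/(h_o·A) = 1/(20.5×18.9) = 0.002581 K/W
R_total = 0.3034 K/W
Q = ΔT / R_total = 204 / 0.3034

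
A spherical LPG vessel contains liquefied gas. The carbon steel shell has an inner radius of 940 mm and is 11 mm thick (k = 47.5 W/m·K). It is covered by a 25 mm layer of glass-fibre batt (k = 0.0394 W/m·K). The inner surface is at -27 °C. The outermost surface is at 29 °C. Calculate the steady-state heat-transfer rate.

Radial (spherical) resistances in series:
R_carbon steel shell = (1/0.94 − 1/0.951)/(4π×47.5) = 2.061×10^-5 K/W
R_glass-fibre batt = (1/0.951 − 1/0.976)/(4π×0.0394) = 0.0544 K/W
R_total = 0.05442 K/W
Q = ΔT/R_total = 56/0.05442

Q ≈ 1030 W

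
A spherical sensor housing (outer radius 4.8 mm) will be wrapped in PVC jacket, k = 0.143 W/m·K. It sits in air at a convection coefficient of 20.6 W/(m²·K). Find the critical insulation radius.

For a sphere r_cr = 2k/h = 2×0.143/20.6
r_cr = 13.9 mm; since the bare radius (4.8 mm) is below r_cr, adding a thin layer of insulation will *increase* heat loss.

r_cr ≈ 13.9 mm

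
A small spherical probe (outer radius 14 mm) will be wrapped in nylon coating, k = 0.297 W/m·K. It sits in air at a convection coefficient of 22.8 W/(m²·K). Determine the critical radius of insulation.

For a sphere r_cr = 2k/h = 2×0.297/22.8
r_cr = 26.1 mm; since the bare radius (14 mm) is below r_cr, adding a thin layer of insulation will *increase* heat loss.

r_cr ≈ 26.1 mm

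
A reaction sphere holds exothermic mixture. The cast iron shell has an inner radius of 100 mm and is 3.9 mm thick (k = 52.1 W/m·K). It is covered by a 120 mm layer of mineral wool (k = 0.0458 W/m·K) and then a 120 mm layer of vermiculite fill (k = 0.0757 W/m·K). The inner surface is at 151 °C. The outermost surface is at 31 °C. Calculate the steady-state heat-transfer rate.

Radial (spherical) resistances in series:
R_cast iron shell = (1/0.1 − 1/0.1039)/(4π×52.1) = 5.733×10^-4 K/W
R_mineral wool = (1/0.1039 − 1/0.2239)/(4π×0.0458) = 8.963 K/W
R_vermiculite fill = (1/0.2239 − 1/0.3439)/(4π×0.0757) = 1.638 K/W
R_total = 10.6 K/W
Q = ΔT/R_total = 120/10.6

Q ≈ 11.3 W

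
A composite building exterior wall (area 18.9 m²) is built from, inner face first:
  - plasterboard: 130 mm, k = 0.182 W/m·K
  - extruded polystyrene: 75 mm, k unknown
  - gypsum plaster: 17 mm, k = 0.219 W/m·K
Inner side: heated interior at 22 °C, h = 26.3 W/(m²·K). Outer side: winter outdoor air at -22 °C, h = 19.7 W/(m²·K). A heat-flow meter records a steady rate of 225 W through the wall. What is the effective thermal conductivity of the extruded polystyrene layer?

k ≈ 0.0266 W/(m·K)

Series thermal resistances:
R_inner film = 1/(h_i·A) = 1/(26.3×18.9) = 0.002012 K/W
R_plasterboard = L/(kA) = 0.13/(0.182×18.9) = 0.03779 K/W
R_gypsum plaster = L/(kA) = 0.017/(0.219×18.9) = 0.004107 K/W
R_outer film = 1/(h_o·A) = 1/(19.7×18.9) = 0.002686 K/W
Sum of known resistances R_other = 0.0466 K/W
Total R = ΔT/Q = 44/225 = 0.1956 K/W
R_extruded polystyrene = R_total − R_other = 0.149 K/W
k = L/(R·A) = 0.075/(0.149×18.9)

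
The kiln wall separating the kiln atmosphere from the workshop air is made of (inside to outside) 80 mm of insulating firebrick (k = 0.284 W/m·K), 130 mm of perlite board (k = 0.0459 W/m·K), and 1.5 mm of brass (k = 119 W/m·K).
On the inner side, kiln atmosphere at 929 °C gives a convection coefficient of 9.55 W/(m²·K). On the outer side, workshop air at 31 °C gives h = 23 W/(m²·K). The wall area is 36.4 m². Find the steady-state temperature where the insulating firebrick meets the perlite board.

T ≈ 823 °C

Series thermal resistances:
R_inner film = 1/(h_i·A) = 1/(9.55×36.4) = 0.002877 K/W
R_insulating firebrick = L/(kA) = 0.08/(0.284×36.4) = 0.007739 K/W
R_perlite board = L/(kA) = 0.13/(0.0459×36.4) = 0.07781 K/W
R_brass = L/(kA) = 0.0015/(119×36.4) = 3.463×10^-7 K/W
R_outer film = 1/(h_o·A) = 1/(23×36.4) = 0.001194 K/W
R_total = 0.08962 K/W;  Q = ΔT/R_total = 898/0.08962 = 10020 W
T_interface = T_inner − Q·ΣR(inner→interface) = 929 − 10000×0.01062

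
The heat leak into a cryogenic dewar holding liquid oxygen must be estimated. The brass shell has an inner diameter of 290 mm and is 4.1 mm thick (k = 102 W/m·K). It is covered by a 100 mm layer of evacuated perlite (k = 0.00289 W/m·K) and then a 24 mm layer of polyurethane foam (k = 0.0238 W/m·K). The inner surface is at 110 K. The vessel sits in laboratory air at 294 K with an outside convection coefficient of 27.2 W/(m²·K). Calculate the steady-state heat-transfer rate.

Q ≈ 2.44 W

Radial (spherical) resistances in series:
R_brass shell = (1/0.145 − 1/0.1491)/(4π×102) = 1.48×10^-4 K/W
R_evacuated perlite = (1/0.1491 − 1/0.2491)/(4π×0.00289) = 74.14 K/W
R_polyurethane foam = (1/0.2491 − 1/0.2731)/(4π×0.0238) = 1.18 K/W
R_outer film = 1/(h·4πr_o²) = 1/(27.2×4π×0.2731²) = 0.03923 K/W
R_total = 75.36 K/W
Q = ΔT/R_total = 184/75.36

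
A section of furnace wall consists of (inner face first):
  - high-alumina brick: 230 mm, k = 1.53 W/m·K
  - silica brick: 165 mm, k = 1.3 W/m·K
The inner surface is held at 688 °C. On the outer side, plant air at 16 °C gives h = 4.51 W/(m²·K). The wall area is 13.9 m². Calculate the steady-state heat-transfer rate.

Q ≈ 18700 W

Model the wall as resistances in series:
R_high-alumina brick = L/(kA) = 0.23/(1.53×13.9) = 0.01081 K/W
R_silica brick = L/(kA) = 0.165/(1.3×13.9) = 0.009131 K/W
R_outer film = 1/(h_o·A) = 1/(4.51×13.9) = 0.01595 K/W
R_total = 0.0359 K/W
Q = ΔT / R_total = 672 / 0.0359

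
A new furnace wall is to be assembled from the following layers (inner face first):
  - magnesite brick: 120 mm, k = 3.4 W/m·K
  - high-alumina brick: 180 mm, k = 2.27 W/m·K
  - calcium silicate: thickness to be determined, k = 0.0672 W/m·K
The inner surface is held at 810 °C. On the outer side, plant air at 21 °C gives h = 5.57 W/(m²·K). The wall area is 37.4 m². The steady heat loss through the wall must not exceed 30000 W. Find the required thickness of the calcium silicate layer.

Model the wall as resistances in series:
R_magnesite brick = L/(kA) = 0.12/(3.4×37.4) = 9.437×10^-4 K/W
R_high-alumina brick = L/(kA) = 0.18/(2.27×37.4) = 0.00212 K/W
R_outer film = 1/(h_o·A) = 1/(5.57×37.4) = 0.0048 K/W
Sum of the known resistances R_other = 0.007864 K/W
Required total resistance R_tot = ΔT/Q_allow = 789/30000 = 0.0263 K/W
R_calcium silicate = R_tot − R_other = 0.01844 K/W
L = R·k·A = 0.01844×0.0672×37.4

L ≈ 46.3 mm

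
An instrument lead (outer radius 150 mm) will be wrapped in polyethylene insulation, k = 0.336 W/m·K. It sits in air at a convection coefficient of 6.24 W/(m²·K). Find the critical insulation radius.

r_cr ≈ 53.8 mm

For a cylinder r_cr = k/h = 0.336/6.24
r_cr = 53.8 mm; since the bare radius (150 mm) is above r_cr, any added insulation will reduce heat loss.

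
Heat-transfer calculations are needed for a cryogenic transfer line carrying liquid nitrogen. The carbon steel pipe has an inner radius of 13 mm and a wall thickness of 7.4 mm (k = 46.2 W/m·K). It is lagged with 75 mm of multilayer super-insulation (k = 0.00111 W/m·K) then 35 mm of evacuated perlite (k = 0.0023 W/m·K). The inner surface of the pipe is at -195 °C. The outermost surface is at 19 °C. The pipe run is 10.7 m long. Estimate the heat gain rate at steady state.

Q ≈ 9.43 W

Per-layer cylindrical resistances, series-summed:
R_carbon steel pipe wall = ln(20.4/13)/(2π×46.2×10.7) = 1.451×10^-4 K/W
R_multilayer super-insulation = ln(95.4/20.4)/(2π×0.00111×10.7) = 20.67 K/W
R_evacuated perlite = ln(130.4/95.4)/(2π×0.0023×10.7) = 2.021 K/W
R_total = 22.69 K/W
Q = ΔT/R_total = 214/22.69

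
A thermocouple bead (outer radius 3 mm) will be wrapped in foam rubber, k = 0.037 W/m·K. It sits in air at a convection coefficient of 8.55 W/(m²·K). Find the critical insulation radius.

r_cr ≈ 8.65 mm

For a sphere r_cr = 2k/h = 2×0.037/8.55
r_cr = 8.65 mm; since the bare radius (3 mm) is below r_cr, adding a thin layer of insulation will *increase* heat loss.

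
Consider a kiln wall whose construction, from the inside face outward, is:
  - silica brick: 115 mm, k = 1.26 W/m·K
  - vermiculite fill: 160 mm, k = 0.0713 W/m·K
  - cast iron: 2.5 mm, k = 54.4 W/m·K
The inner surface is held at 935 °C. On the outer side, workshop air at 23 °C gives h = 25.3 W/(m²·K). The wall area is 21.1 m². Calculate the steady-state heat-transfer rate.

Treating each layer as a thermal resistance in series:
R_silica brick = L/(kA) = 0.115/(1.26×21.1) = 0.004326 K/W
R_vermiculite fill = L/(kA) = 0.16/(0.0713×21.1) = 0.1064 K/W
R_cast iron = L/(kA) = 0.0025/(54.4×21.1) = 2.178×10^-6 K/W
R_outer film = 1/(h_o·A) = 1/(25.3×21.1) = 0.001873 K/W
R_total = 0.1126 K/W
Q = ΔT / R_total = 912 / 0.1126

Q ≈ 8100 W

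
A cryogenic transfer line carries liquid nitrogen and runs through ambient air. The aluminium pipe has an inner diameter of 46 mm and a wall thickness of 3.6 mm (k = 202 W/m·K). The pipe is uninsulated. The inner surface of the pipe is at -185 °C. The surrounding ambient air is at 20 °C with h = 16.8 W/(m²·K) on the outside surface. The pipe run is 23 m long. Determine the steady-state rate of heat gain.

For a radial system each layer contributes R = ln(r_out/r_in)/(2πkL); films add R = 1/(hA).
R_aluminium pipe wall = ln(26.6/23)/(2π×202×23) = 4.981×10^-6 K/W
R_outer film = 1/(h_o·2πr_oL) = 1/(16.8×2π×0.0266×23) = 0.01548 K/W
R_total = 0.01549 K/W
Q = ΔT/R_total = 205/0.01549

Q ≈ 13200 W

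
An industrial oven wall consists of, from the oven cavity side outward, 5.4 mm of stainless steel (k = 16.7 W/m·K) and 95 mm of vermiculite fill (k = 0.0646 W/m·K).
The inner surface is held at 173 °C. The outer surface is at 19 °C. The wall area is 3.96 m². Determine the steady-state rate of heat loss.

Thermal resistances in series:
R_stainless steel = L/(kA) = 0.0054/(16.7×3.96) = 8.165×10^-5 K/W
R_vermiculite fill = L/(kA) = 0.095/(0.0646×3.96) = 0.3714 K/W
R_total = 0.3714 K/W
Q = ΔT / R_total = 154 / 0.3714

Q ≈ 415 W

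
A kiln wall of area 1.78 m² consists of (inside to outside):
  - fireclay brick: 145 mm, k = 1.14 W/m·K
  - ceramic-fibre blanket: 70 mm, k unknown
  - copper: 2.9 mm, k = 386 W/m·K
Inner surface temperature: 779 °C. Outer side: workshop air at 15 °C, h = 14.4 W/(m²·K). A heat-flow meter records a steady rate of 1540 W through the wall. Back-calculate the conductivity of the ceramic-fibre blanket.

k ≈ 0.102 W/(m·K)

Using the resistance-network approach (series):
R_fireclay brick = L/(kA) = 0.145/(1.14×1.78) = 0.07146 K/W
R_copper = L/(kA) = 0.0029/(386×1.78) = 4.221×10^-6 K/W
R_outer film = 1/(h_o·A) = 1/(14.4×1.78) = 0.03901 K/W
Sum of known resistances R_other = 0.1105 K/W
Total R = ΔT/Q = 764/1540 = 0.4961 K/W
R_ceramic-fibre blanket = R_total − R_other = 0.3856 K/W
k = L/(R·A) = 0.07/(0.3856×1.78)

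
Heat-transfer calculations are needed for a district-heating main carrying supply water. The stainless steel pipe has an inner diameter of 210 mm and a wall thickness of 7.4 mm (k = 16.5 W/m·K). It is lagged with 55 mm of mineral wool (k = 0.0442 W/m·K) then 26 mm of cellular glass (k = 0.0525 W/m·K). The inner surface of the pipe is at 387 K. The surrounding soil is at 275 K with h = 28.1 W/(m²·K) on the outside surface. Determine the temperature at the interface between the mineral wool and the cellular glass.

Treating each annulus and film as a series resistance:
R_stainless steel pipe wall = ln(112.4/105)/(2π×16.5×1) = 6.569×10^-4 K/W
R_mineral wool = ln(167.4/112.4)/(2π×0.0442×1) = 1.434 K/W
R_cellular glass = ln(193.4/167.4)/(2π×0.0525×1) = 0.4377 K/W
R_outer film = 1/(h_o·2πr_oL) = 1/(28.1×2π×0.1934×1) = 0.02929 K/W
R_total = 1.902 K/W
Q = ΔT/R_total = 112/1.902
Q = 58.9 W/m
T_interface = T_inner − Q·ΣR(inner→interface) = 387 − 58.9×1.435

T ≈ 302 K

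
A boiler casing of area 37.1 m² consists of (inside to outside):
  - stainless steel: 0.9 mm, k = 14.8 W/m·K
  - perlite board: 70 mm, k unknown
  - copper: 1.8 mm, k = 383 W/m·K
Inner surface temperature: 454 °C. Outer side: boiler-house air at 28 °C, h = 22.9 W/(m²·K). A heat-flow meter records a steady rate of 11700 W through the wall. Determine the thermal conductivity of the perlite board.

Using the resistance-network approach (series):
R_stainless steel = L/(kA) = 0.0009/(14.8×37.1) = 1.639×10^-6 K/W
R_copper = L/(kA) = 0.0018/(383×37.1) = 1.267×10^-7 K/W
R_outer film = 1/(h_o·A) = 1/(22.9×37.1) = 0.001177 K/W
Sum of known resistances R_other = 0.001179 K/W
Total R = ΔT/Q = 426/11700 = 0.03641 K/W
R_perlite board = R_total − R_other = 0.03523 K/W
k = L/(R·A) = 0.07/(0.03523×37.1)

k ≈ 0.0536 W/(m·K)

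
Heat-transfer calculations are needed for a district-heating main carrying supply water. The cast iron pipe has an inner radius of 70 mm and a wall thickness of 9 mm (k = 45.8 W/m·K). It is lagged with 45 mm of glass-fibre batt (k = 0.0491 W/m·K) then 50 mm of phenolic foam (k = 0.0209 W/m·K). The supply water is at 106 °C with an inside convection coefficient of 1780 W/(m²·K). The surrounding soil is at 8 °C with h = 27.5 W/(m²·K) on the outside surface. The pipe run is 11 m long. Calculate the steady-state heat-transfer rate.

Q ≈ 264 W

For a radial system each layer contributes R = ln(r_out/r_in)/(2πkL); films add R = 1/(hA).
R_inner film = 1/(h_i·2πr₁L) = 1/(1780×2π×0.07×11) = 1.161×10^-4 K/W
R_cast iron pipe wall = ln(79/70)/(2π×45.8×11) = 3.821×10^-5 K/W
R_glass-fibre batt = ln(124/79)/(2π×0.0491×11) = 0.1329 K/W
R_phenolic foam = ln(174/124)/(2π×0.0209×11) = 0.2345 K/W
R_outer film = 1/(h_o·2πr_oL) = 1/(27.5×2π×0.174×11) = 0.003024 K/W
R_total = 0.3706 K/W
Q = ΔT/R_total = 98/0.3706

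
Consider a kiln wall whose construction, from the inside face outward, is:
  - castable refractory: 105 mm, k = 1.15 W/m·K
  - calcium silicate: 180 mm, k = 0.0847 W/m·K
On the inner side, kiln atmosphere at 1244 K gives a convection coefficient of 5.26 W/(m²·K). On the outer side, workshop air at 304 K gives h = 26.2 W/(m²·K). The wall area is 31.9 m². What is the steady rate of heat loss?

Q ≈ 12300 W

Treating each layer as a thermal resistance in series:
R_inner film = 1/(h_i·A) = 1/(5.26×31.9) = 0.00596 K/W
R_castable refractory = L/(kA) = 0.105/(1.15×31.9) = 0.002862 K/W
R_calcium silicate = L/(kA) = 0.18/(0.0847×31.9) = 0.06662 K/W
R_outer film = 1/(h_o·A) = 1/(26.2×31.9) = 0.001196 K/W
R_total = 0.07664 K/W
Q = ΔT / R_total = 940 / 0.07664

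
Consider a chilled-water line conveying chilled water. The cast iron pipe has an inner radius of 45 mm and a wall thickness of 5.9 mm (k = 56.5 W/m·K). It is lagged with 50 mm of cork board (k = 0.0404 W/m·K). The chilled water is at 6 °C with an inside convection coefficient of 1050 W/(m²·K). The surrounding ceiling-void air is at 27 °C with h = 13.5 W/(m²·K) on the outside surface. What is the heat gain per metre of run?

q′ ≈ 7.46 W/m

Cylindrical conduction, so R = ln(r₂/r₁)/(2πkL) per layer, in series:
R_inner film = 1/(h_i·2πr₁L) = 1/(1050×2π×0.045×1) = 0.003368 K/W
R_cast iron pipe wall = ln(50.9/45)/(2π×56.5×1) = 3.47×10^-4 K/W
R_cork board = ln(100.9/50.9)/(2π×0.0404×1) = 2.696 K/W
R_outer film = 1/(h_o·2πr_oL) = 1/(13.5×2π×0.1009×1) = 0.1168 K/W
R_total = 2.816 K/W
Q = ΔT/R_total = 21/2.816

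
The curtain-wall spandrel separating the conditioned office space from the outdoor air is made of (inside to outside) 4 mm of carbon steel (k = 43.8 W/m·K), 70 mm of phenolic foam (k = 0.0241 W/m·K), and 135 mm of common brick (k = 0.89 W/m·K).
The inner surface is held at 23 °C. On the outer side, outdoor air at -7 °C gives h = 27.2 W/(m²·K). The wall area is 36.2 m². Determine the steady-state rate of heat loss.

Treating each layer as a thermal resistance in series:
R_carbon steel = L/(kA) = 0.004/(43.8×36.2) = 2.523×10^-6 K/W
R_phenolic foam = L/(kA) = 0.07/(0.0241×36.2) = 0.08024 K/W
R_common brick = L/(kA) = 0.135/(0.89×36.2) = 0.00419 K/W
R_outer film = 1/(h_o·A) = 1/(27.2×36.2) = 0.001016 K/W
R_total = 0.08544 K/W
Q = ΔT / R_total = 30 / 0.08544

Q ≈ 351 W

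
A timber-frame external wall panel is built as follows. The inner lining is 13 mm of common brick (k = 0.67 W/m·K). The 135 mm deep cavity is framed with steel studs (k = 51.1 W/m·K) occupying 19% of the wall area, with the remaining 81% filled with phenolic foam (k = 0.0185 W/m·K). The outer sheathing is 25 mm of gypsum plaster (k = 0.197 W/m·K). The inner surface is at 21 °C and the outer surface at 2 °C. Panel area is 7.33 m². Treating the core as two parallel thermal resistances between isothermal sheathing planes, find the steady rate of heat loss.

Sheathing layers in series; stud and cavity paths in parallel between them.
R_inner = 0.013/(0.67×7.33) = 0.002647 K/W
R_stud  = 0.135/(51.1×0.19×7.33) = 0.001897 K/W
R_cav   = 0.135/(0.0185×0.81×7.33) = 1.229 K/W
1/R_core = 1/R_stud + 1/R_cav → R_core = 0.001894 K/W
R_outer = 0.025/(0.197×7.33) = 0.01731 K/W
R_total = 0.02185 K/W
Q = ΔT/R_total = 19/0.02185

Q ≈ 869 W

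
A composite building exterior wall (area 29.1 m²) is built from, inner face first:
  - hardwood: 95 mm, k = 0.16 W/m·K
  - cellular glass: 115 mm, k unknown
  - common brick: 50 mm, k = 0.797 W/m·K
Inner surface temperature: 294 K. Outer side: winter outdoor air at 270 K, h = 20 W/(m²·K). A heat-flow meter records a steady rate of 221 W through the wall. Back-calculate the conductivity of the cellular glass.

k ≈ 0.0469 W/(m·K)

Treating each layer as a thermal resistance in series:
R_hardwood = L/(kA) = 0.095/(0.16×29.1) = 0.0204 K/W
R_common brick = L/(kA) = 0.05/(0.797×29.1) = 0.002156 K/W
R_outer film = 1/(h_o·A) = 1/(20×29.1) = 0.001718 K/W
Sum of known resistances R_other = 0.02428 K/W
Total R = ΔT/Q = 24/221 = 0.1086 K/W
R_cellular glass = R_total − R_other = 0.08432 K/W
k = L/(R·A) = 0.115/(0.08432×29.1)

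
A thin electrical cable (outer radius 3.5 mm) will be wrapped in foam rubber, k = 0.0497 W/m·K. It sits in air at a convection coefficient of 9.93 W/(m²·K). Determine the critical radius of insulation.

For a cylinder r_cr = k/h = 0.0497/9.93
r_cr = 5.01 mm; since the bare radius (3.5 mm) is below r_cr, adding a thin layer of insulation will *increase* heat loss.

r_cr ≈ 5.01 mm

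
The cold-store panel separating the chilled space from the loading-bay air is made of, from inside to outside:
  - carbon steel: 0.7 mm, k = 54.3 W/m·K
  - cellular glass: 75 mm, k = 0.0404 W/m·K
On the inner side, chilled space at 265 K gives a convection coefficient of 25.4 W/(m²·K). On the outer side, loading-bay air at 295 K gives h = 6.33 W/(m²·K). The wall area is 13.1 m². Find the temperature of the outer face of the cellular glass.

T ≈ 293 K

Using the resistance-network approach (series):
R_inner film = 1/(h_i·A) = 1/(25.4×13.1) = 0.003005 K/W
R_carbon steel = L/(kA) = 0.0007/(54.3×13.1) = 9.841×10^-7 K/W
R_cellular glass = L/(kA) = 0.075/(0.0404×13.1) = 0.1417 K/W
R_outer film = 1/(h_o·A) = 1/(6.33×13.1) = 0.01206 K/W
R_total = 0.1568 K/W;  Q = ΔT/R_total = 30/0.1568 = 191.4 W
T_interface = T_inner + Q·ΣR(inner→interface) = 265 + 191×0.1447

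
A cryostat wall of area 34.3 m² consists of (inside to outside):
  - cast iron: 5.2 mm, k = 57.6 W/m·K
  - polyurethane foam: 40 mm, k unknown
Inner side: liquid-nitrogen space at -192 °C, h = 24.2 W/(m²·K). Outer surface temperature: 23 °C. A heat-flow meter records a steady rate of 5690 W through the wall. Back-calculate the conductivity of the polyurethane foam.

Using the resistance-network approach (series):
R_inner film = 1/(h_i·A) = 1/(24.2×34.3) = 0.001205 K/W
R_cast iron = L/(kA) = 0.0052/(57.6×34.3) = 2.632×10^-6 K/W
Sum of known resistances R_other = 0.001207 K/W
Total R = ΔT/Q = 215/5690 = 0.03779 K/W
R_polyurethane foam = R_total − R_other = 0.03658 K/W
k = L/(R·A) = 0.04/(0.03658×34.3)

k ≈ 0.0319 W/(m·K)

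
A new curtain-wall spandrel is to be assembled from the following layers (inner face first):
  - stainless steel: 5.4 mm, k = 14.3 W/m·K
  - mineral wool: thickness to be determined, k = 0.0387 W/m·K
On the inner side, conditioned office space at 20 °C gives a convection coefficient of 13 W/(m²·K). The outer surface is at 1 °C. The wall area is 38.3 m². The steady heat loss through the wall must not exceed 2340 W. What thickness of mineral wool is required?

Treating each layer as a thermal resistance in series:
R_inner film = 1/(h_i·A) = 1/(13×38.3) = 0.002008 K/W
R_stainless steel = L/(kA) = 0.0054/(14.3×38.3) = 9.86×10^-6 K/W
Sum of the known resistances R_other = 0.002018 K/W
Required total resistance R_tot = ΔT/Q_allow = 19/2340 = 0.00812 K/W
R_mineral wool = R_tot − R_other = 0.006101 K/W
L = R·k·A = 0.006101×0.0387×38.3

L ≈ 9.04 mm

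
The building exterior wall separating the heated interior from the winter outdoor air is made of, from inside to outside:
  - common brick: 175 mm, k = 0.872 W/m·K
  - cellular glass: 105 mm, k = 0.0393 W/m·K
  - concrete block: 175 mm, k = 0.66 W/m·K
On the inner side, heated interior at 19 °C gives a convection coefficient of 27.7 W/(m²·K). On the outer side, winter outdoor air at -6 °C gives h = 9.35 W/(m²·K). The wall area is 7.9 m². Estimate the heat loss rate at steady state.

Model the wall as resistances in series:
R_inner film = 1/(h_i·A) = 1/(27.7×7.9) = 0.00457 K/W
R_common brick = L/(kA) = 0.175/(0.872×7.9) = 0.0254 K/W
R_cellular glass = L/(kA) = 0.105/(0.0393×7.9) = 0.3382 K/W
R_concrete block = L/(kA) = 0.175/(0.66×7.9) = 0.03356 K/W
R_outer film = 1/(h_o·A) = 1/(9.35×7.9) = 0.01354 K/W
R_total = 0.4153 K/W
Q = ΔT / R_total = 25 / 0.4153

Q ≈ 60.2 W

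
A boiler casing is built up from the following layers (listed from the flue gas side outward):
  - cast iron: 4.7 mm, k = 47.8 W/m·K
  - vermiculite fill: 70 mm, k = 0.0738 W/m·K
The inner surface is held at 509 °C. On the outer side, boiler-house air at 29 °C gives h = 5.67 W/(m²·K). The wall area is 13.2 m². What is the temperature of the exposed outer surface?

Treating each layer as a thermal resistance in series:
R_cast iron = L/(kA) = 0.0047/(47.8×13.2) = 7.449×10^-6 K/W
R_vermiculite fill = L/(kA) = 0.07/(0.0738×13.2) = 0.07186 K/W
R_outer film = 1/(h_o·A) = 1/(5.67×13.2) = 0.01336 K/W
R_total = 0.08523 K/W;  Q = ΔT/R_total = 480/0.08523 = 5632 W
T_interface = T_inner − Q·ΣR(inner→interface) = 509 − 5630×0.07186

T ≈ 104 °C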